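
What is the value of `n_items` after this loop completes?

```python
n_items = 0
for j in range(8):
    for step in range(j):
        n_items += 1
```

Triangle number: 0+1+2+...+7
`n_items` takes the values: 0 → 1 → 2 → 3 → 4 → 5 → 6 → 7 → 8 → 9 → 10 → 11 → 12 → 13 → 14 → 15 → 16 → 17 → 18 → 19 → 20 → 21 → 22 → 23 → 24 → 25 → 26 → 27 → 28

Answer: 28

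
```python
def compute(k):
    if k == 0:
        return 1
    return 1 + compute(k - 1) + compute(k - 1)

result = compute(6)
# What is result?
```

compute(k) = 1 + 2·compute(k-1), compute(0)=1. Closed form: (1+1)·2^6 - 1 = 127.

Answer: 127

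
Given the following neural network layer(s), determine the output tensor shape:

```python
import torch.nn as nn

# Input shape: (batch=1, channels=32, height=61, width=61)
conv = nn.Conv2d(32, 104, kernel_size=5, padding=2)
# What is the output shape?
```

Input: (1, 32, 61, 61) -> Output: (1, 104, 61, 61)

Answer: (1, 104, 61, 61)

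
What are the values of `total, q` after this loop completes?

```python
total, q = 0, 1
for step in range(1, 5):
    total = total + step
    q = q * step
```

Sum and factorial of 1 to 4
`total, q` takes the values: (0, 1) → (1, 1) → (3, 1) → (3, 2) → (6, 2) → (6, 6) → (10, 6) → (10, 24)

Answer: 10, 24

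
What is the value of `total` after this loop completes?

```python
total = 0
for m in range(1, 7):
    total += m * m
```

Sum of squares 1² to 6² = 91
`total` takes the values: 0 → 1 → 5 → 14 → 30 → 55 → 91

Answer: 91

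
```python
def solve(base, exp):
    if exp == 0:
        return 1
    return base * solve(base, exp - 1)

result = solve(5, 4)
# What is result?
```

solve(5, 4) = 5 * 5 * 5 * 5 = 625

Answer: 625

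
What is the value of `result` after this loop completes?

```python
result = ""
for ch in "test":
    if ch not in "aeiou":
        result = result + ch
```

Remove vowels from 'test'
`result` takes the values: "" → "t" → "ts" → "tst"

Answer: "tst"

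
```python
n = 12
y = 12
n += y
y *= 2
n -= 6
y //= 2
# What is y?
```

Trace:
`n = 12` → n = 12
`y = 12` → y = 12
`n += y` → n = 24
`y *= 2` → y = 24
`n -= 6` → n = 18
`y //= 2` → y = 12
So y = 12

Answer: 12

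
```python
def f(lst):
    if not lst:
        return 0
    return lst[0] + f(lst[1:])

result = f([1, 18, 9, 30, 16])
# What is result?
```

1 + 18 + 9 + 30 + 16 + 0 = 74

Answer: 74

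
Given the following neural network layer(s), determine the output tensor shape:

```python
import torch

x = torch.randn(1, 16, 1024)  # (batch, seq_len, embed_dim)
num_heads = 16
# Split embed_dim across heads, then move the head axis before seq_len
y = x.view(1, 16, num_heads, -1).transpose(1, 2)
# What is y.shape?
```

Input: (1, 16, 1024) -> head_dim = 1024 // 16 = 64; after view: (1, 16, 16, 64) -> after transpose(1, 2): (1, 16, 16, 64) -> Output: (1, 16, 16, 64)

Answer: (1, 16, 16, 64)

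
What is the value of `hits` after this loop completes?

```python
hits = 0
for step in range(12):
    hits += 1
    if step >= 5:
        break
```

Loop breaks when step reaches 5, hits is 6
`hits` takes the values: 0 → 1 → 2 → 3 → 4 → 5 → 6

Answer: 6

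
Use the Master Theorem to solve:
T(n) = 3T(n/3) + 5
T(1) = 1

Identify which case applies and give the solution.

a=3, b=3, f(n)=5. log_3(3) = 1. Since c=0 < 1, Case 1 applies: T(n) = Θ(n^log_b(a)) = O(n).

Answer: O(n) - Case 1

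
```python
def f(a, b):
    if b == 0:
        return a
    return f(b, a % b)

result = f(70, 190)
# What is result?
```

f(70, 190) -> f(190, 70) -> f(70, 50) -> f(50, 20) -> f(20, 10) -> f(10, 0) -> 10

Answer: 10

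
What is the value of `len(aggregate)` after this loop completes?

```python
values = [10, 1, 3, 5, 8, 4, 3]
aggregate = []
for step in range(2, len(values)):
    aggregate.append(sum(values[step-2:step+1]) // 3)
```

Number of 3-element averages
`aggregate` takes the values: [] → [4] → [4, 3] → [4, 3, 5] → [4, 3, 5, 5] → [4, 3, 5, 5, 5]
So `len(aggregate)` = 5

Answer: 5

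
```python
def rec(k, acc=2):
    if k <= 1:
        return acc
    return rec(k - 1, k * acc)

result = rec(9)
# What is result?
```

Accumulator trace (n, acc): (9, 2) -> (8, 18) -> (7, 144) -> (6, 1008) -> (5, 6048) -> (4, 30240) -> (3, 120960) -> (2, 362880) -> (1, 725760) -> return 725760

Answer: 725760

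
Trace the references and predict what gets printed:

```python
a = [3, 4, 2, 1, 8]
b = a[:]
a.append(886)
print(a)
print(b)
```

Key concept: slice [:] creates copy.
Step by step:
`a = [3, 4, 2, 1, 8]` → a = [3, 4, 2, 1, 8]
`b = a[:]` → b = [3, 4, 2, 1, 8]
`a.append(886)` → a = [3, 4, 2, 1, 8, 886]
`print(a)` → prints [3, 4, 2, 1, 8, 886]
`print(b)` → prints [3, 4, 2, 1, 8]

Answer:
[3, 4, 2, 1, 8, 886]
[3, 4, 2, 1, 8]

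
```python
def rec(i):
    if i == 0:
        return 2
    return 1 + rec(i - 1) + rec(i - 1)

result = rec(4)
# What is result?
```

rec(i) = 1 + 2·rec(i-1), rec(0)=2. Closed form: (2+1)·2^4 - 1 = 47.

Answer: 47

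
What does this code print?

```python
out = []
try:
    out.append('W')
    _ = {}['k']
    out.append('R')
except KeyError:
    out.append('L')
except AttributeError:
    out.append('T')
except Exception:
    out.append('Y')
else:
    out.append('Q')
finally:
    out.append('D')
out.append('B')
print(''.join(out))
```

Execution trace: 'W' (try body) → 'L' (except KeyError) → 'D' (finally) → 'B' (after the try/except). Output: WLDB

Answer: WLDB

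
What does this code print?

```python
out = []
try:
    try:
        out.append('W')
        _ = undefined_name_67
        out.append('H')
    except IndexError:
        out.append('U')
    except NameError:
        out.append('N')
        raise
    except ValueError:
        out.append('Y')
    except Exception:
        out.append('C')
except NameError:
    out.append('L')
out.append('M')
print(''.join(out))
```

Execution trace: 'W' (inner try body) → 'N' (inner except NameError) → 'L' (outer except NameError) → 'M' (after the try/except). Output: WNLM

Answer: WNLM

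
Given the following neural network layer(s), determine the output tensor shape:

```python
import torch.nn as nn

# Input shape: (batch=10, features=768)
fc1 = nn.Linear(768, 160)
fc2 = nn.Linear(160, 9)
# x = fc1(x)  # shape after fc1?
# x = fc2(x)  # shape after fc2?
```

Input: (10, 768) -> after fc1: (10, 160) -> Output: (10, 9)

Answer: (10, 9)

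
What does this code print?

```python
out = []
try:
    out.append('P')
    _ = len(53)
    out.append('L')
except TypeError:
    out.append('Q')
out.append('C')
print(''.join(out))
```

Execution trace: 'P' (try body) → 'Q' (except TypeError) → 'C' (after the try/except). Output: PQC

Answer: PQC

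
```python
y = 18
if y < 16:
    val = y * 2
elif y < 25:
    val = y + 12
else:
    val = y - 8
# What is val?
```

Trace:
`y = 18` → y = 18
`if y < 16: ...` → y < 16 is False, y < 25 is True → val = 30
So val = 30

Answer: 30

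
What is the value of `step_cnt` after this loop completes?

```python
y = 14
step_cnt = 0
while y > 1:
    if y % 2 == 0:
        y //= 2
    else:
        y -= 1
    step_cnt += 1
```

Steps to reduce 14 to 1
`step_cnt` takes the values: 0 → 1 → 2 → 3 → 4 → 5

Answer: 5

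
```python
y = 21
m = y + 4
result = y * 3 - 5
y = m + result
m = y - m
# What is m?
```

Trace:
`y = 21` → y = 21
`m = y + 4` → m = 25
`result = y * 3 - 5` → result = 58
`y = m + result` → y = 83
`m = y - m` → m = 58
So m = 58

Answer: 58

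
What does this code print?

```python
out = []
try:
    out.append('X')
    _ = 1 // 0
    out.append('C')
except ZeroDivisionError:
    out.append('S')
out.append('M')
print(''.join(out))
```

Execution trace: 'X' (try body) → 'S' (except ZeroDivisionError) → 'M' (after the try/except). Output: XSM

Answer: XSM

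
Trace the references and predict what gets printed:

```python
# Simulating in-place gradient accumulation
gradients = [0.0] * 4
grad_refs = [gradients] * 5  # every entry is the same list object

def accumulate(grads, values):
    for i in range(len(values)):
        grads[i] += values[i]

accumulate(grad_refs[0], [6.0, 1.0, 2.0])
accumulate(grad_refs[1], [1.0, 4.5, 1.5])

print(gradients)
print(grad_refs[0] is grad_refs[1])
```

Key concept: gradient accumulation aliasing.
Step by step:
`gradients = [0.0] * 4` → gradients = [0.0, 0.0, 0.0, 0.0]
`grad_refs = [gradients] * 5` → grad_refs = [[0.0, 0.0, 0.0, 0.0], [0.0, 0.0, 0.0, 0.0], [0.0, 0.0, 0.0, 0.0], [0.0, 0.0, 0.0, 0.0], [0.0, 0.0, 0.0, 0.0]]
`accumulate(grad_refs[0], [6.0, 1.0, 2.0])` → gradients = [6.0, 1.0, 2.0, 0.0]; grad_refs = [[6.0, 1.0, 2.0, 0.0], [6.0, 1.0, 2.0, 0.0], [6.0, 1.0, 2.0, 0.0], [6.0, 1.0, 2.0, 0.0], [6.0, 1.0, 2.0, 0.0]]
`accumulate(grad_refs[1], [1.0, 4.5, 1.5])` → gradients = [7.0, 5.5, 3.5, 0.0]; grad_refs = [[7.0, 5.5, 3.5, 0.0], [7.0, 5.5, 3.5, 0.0], [7.0, 5.5, 3.5, 0.0], [7.0, 5.5, 3.5, 0.0], [7.0, 5.5, 3.5, 0.0]]
`print(gradients)` → prints [7.0, 5.5, 3.5, 0.0]
`print(grad_refs[0] is grad_refs[1])` → prints True

Answer:
[7.0, 5.5, 3.5, 0.0]
True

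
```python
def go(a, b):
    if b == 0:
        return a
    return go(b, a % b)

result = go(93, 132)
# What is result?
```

go(93, 132) -> go(132, 93) -> go(93, 39) -> go(39, 15) -> go(15, 9) -> go(9, 6) -> go(6, 3) -> go(3, 0) -> 3

Answer: 3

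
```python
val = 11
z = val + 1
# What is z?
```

Trace:
`val = 11` → val = 11
`z = val + 1` → z = 12
So z = 12

Answer: 12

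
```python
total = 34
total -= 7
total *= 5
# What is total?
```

Trace:
`total = 34` → total = 34
`total -= 7` → total = 27
`total *= 5` → total = 135
So total = 135

Answer: 135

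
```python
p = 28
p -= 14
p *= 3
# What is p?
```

Trace:
`p = 28` → p = 28
`p -= 14` → p = 14
`p *= 3` → p = 42
So p = 42

Answer: 42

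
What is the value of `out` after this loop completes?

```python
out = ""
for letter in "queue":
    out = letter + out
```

Reverse 'queue'
`out` takes the values: "" → "q" → "uq" → "euq" → "ueuq" → "eueuq"

Answer: "eueuq"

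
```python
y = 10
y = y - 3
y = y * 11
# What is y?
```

Trace:
`y = 10` → y = 10
`y = y - 3` → y = 7
`y = y * 11` → y = 77
So y = 77

Answer: 77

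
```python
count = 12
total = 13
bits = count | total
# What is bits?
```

Trace:
`count = 12` → count = 12
`total = 13` → total = 13
`bits = count | total` → bits = 13
So bits = 13

Answer: 13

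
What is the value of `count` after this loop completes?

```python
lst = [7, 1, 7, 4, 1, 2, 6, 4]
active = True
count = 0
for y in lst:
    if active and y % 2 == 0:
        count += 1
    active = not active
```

Count even values at even positions
`count` takes the values: 0 → 1

Answer: 1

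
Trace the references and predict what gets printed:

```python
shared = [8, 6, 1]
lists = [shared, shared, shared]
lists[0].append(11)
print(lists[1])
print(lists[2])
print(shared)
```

Key concept: list of same reference.
Step by step:
`shared = [8, 6, 1]` → shared = [8, 6, 1]
`lists = [shared, shared, shared]` → lists = [[8, 6, 1], [8, 6, 1], [8, 6, 1]]
`lists[0].append(11)` → shared = [8, 6, 1, 11]; lists = [[8, 6, 1, 11], [8, 6, 1, 11], [8, 6, 1, 11]]
`print(lists[1])` → prints [8, 6, 1, 11]
`print(lists[2])` → prints [8, 6, 1, 11]
`print(shared)` → prints [8, 6, 1, 11]

Answer:
[8, 6, 1, 11]
[8, 6, 1, 11]
[8, 6, 1, 11]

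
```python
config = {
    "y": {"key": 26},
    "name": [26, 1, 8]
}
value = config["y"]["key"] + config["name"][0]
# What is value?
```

Trace:
`config = { ...` → config = {'y': {'key': 26}, 'name': [26, 1, 8]}
`value = config["y"]["key"] + config["name"][0]` → value = 52
So value = 52

Answer: 52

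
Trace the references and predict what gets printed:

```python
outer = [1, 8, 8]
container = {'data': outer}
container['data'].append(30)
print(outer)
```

Key concept: dict holds reference to list.
Step by step:
`outer = [1, 8, 8]` → outer = [1, 8, 8]
`container = {'data': outer}` → container = {'data': [1, 8, 8]}
`container['data'].append(30)` → outer = [1, 8, 8, 30]; container = {'data': [1, 8, 8, 30]}
`print(outer)` → prints [1, 8, 8, 30]

Answer: [1, 8, 8, 30]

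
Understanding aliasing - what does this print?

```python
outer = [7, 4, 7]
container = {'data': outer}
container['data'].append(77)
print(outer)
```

Key concept: dict holds reference to list.
Step by step:
`outer = [7, 4, 7]` → outer = [7, 4, 7]
`container = {'data': outer}` → container = {'data': [7, 4, 7]}
`container['data'].append(77)` → outer = [7, 4, 7, 77]; container = {'data': [7, 4, 7, 77]}
`print(outer)` → prints [7, 4, 7, 77]

Answer: [7, 4, 7, 77]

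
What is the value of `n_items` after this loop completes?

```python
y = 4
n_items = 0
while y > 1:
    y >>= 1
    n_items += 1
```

Count right shifts until 1
`n_items` takes the values: 0 → 1 → 2

Answer: 2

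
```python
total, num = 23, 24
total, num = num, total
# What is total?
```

Trace:
`total, num = 23, 24` → total = 23; num = 24
`total, num = num, total` → total = 24; num = 23
So total = 24

Answer: 24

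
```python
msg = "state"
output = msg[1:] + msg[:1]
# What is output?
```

Trace:
`msg = "state"` → msg = 'state'
`output = msg[1:] + msg[:1]` → output = 'tates'
So output = 'tates'

Answer: 'tates'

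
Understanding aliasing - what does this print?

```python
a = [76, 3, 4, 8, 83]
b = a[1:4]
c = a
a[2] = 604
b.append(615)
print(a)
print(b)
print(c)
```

Key concept: slice vs alias.
Step by step:
`a = [76, 3, 4, 8, 83]` → a = [76, 3, 4, 8, 83]
`b = a[1:4]` → b = [3, 4, 8]
`c = a` → c = [76, 3, 4, 8, 83] (same object as a)
`a[2] = 604` → a = [76, 3, 604, 8, 83] (same object as c); c = [76, 3, 604, 8, 83] (same object as a)
`b.append(615)` → b = [3, 4, 8, 615]
`print(a)` → prints [76, 3, 604, 8, 83]
`print(b)` → prints [3, 4, 8, 615]
`print(c)` → prints [76, 3, 604, 8, 83]

Answer:
[76, 3, 604, 8, 83]
[3, 4, 8, 615]
[76, 3, 604, 8, 83]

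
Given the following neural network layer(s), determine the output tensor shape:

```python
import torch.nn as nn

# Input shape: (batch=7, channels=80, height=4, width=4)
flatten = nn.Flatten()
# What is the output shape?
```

Input: (7, 80, 4, 4) -> Output: (7, 1280)

Answer: (7, 1280)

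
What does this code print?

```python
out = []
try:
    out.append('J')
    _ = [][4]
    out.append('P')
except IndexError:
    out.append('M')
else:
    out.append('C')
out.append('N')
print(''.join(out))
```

Execution trace: 'J' (try body) → 'M' (except IndexError) → 'N' (after the try/except). Output: JMN

Answer: JMN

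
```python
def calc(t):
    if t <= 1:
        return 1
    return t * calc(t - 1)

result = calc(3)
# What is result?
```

calc(3) = 3 * 2 * 1 = 6

Answer: 6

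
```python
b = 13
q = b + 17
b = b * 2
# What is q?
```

Trace:
`b = 13` → b = 13
`q = b + 17` → q = 30
`b = b * 2` → b = 26
So q = 30

Answer: 30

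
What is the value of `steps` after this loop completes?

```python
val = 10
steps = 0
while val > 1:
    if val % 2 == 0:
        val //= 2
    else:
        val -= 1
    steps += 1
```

Steps to reduce 10 to 1
`steps` takes the values: 0 → 1 → 2 → 3 → 4

Answer: 4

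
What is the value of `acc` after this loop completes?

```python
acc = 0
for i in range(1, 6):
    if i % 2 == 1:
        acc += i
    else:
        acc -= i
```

Add odd, subtract even
`acc` takes the values: 0 → 1 → -1 → 2 → -2 → 3

Answer: 3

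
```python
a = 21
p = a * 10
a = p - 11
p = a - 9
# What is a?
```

Trace:
`a = 21` → a = 21
`p = a * 10` → p = 210
`a = p - 11` → a = 199
`p = a - 9` → p = 190
So a = 199

Answer: 199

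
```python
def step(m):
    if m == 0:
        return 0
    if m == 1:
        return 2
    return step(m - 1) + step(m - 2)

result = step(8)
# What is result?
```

Build up from base cases: step(0)=0, step(1)=2, step(2)=2, step(3)=4, step(4)=6, step(5)=10, step(6)=16, ..., step(8)=42

Answer: 42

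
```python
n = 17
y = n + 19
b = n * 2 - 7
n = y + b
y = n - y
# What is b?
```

Trace:
`n = 17` → n = 17
`y = n + 19` → y = 36
`b = n * 2 - 7` → b = 27
`n = y + b` → n = 63
`y = n - y` → y = 27
So b = 27

Answer: 27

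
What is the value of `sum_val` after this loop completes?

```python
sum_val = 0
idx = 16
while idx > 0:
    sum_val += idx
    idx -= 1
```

Sum 16 down to 1
`sum_val` takes the values: 0 → 16 → 31 → 45 → 58 → 70 → 81 → 91 → 100 → 108 → 115 → 121 → 126 → 130 → 133 → 135 → 136

Answer: 136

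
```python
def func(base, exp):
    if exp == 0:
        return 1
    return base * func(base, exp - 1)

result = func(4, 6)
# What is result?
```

func(4, 6) = 4 * 4 * 4 * 4 * 4 * 4 = 4096

Answer: 4096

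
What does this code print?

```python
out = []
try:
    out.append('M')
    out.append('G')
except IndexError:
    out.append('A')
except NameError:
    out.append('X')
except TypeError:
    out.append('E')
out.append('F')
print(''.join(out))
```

Execution trace: 'M' (try body) → 'G' (try body, no exception) → 'F' (after the try/except). Output: MGF

Answer: MGF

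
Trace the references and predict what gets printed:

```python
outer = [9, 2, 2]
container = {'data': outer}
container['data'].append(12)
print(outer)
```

Key concept: dict holds reference to list.
Step by step:
`outer = [9, 2, 2]` → outer = [9, 2, 2]
`container = {'data': outer}` → container = {'data': [9, 2, 2]}
`container['data'].append(12)` → outer = [9, 2, 2, 12]; container = {'data': [9, 2, 2, 12]}
`print(outer)` → prints [9, 2, 2, 12]

Answer: [9, 2, 2, 12]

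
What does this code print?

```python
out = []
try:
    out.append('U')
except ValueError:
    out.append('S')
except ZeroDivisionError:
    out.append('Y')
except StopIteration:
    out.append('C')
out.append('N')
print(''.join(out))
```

Execution trace: 'U' (try body, no exception) → 'N' (after the try/except). Output: UN

Answer: UN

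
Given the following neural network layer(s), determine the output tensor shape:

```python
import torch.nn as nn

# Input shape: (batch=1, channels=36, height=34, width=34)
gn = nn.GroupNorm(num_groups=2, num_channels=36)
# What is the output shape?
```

Input: (1, 36, 34, 34) -> Output: (1, 36, 34, 34)

Answer: (1, 36, 34, 34)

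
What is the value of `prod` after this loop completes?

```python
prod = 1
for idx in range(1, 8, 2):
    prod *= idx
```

Product of 1, 3, 5, ... up to 7
`prod` takes the values: 1 → 3 → 15 → 105

Answer: 105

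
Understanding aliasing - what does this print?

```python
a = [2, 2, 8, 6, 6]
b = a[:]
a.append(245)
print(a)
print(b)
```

Key concept: slice [:] creates copy.
Step by step:
`a = [2, 2, 8, 6, 6]` → a = [2, 2, 8, 6, 6]
`b = a[:]` → b = [2, 2, 8, 6, 6]
`a.append(245)` → a = [2, 2, 8, 6, 6, 245]
`print(a)` → prints [2, 2, 8, 6, 6, 245]
`print(b)` → prints [2, 2, 8, 6, 6]

Answer:
[2, 2, 8, 6, 6, 245]
[2, 2, 8, 6, 6]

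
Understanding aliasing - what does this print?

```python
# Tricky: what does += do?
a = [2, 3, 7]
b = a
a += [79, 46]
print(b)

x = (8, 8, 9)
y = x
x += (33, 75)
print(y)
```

Key concept: += behavior differs for mutable vs immutable.
Step by step:
`a = [2, 3, 7]` → a = [2, 3, 7]
`b = a` → b = [2, 3, 7] (same object as a)
`a += [79, 46]` → a = [2, 3, 7, 79, 46] (same object as b); b = [2, 3, 7, 79, 46] (same object as a)
`print(b)` → prints [2, 3, 7, 79, 46]
`x = (8, 8, 9)` → x = (8, 8, 9)
`y = x` → y = (8, 8, 9)
`x += (33, 75)` → x = (8, 8, 9, 33, 75)
`print(y)` → prints (8, 8, 9)

Answer:
[2, 3, 7, 79, 46]
(8, 8, 9)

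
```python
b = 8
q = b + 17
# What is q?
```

Trace:
`b = 8` → b = 8
`q = b + 17` → q = 25
So q = 25

Answer: 25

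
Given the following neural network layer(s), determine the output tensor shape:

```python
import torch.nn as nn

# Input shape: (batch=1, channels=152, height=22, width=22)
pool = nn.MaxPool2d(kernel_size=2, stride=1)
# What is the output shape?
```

Input: (1, 152, 22, 22) -> Output: (1, 152, 21, 21)

Answer: (1, 152, 21, 21)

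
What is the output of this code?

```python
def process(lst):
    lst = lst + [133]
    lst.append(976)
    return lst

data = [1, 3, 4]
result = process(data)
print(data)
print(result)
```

Key concept: rebinding parameter vs mutation.
Step by step:
`data = [1, 3, 4]` → data = [1, 3, 4]
`result = process(data)` → result = [1, 3, 4, 133, 976]
`print(data)` → prints [1, 3, 4]
`print(result)` → prints [1, 3, 4, 133, 976]

Answer:
[1, 3, 4]
[1, 3, 4, 133, 976]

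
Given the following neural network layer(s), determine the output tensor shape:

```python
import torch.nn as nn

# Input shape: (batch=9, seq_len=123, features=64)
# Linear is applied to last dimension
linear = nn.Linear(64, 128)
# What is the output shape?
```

Input: (9, 123, 64) -> Output: (9, 123, 128)

Answer: (9, 123, 128)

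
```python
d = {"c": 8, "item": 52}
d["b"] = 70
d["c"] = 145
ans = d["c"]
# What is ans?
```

Trace:
`d = {"c": 8, "item": 52}` → d = {'c': 8, 'item': 52}
`d["b"] = 70` → d = {'c': 8, 'item': 52, 'b': 70}
`d["c"] = 145` → d = {'c': 145, 'item': 52, 'b': 70}
`ans = d["c"]` → ans = 145
So ans = 145

Answer: 145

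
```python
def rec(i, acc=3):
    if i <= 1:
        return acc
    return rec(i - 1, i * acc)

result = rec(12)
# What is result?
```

Accumulator trace (n, acc): (12, 3) -> (11, 36) -> (10, 396) -> (9, 3960) -> (8, 35640) -> (7, 285120) -> (6, 1995840) -> (5, 11975040) -> (4, 59875200) -> (3, 239500800) -> (2, 718502400) -> (1, 1437004800) -> return 1437004800

Answer: 1437004800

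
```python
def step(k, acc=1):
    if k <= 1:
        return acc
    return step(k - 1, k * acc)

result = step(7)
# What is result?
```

Accumulator trace (n, acc): (7, 1) -> (6, 7) -> (5, 42) -> (4, 210) -> (3, 840) -> (2, 2520) -> (1, 5040) -> return 5040

Answer: 5040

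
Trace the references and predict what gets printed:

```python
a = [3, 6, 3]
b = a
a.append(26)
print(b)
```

Key concept: basic list aliasing.
Step by step:
`a = [3, 6, 3]` → a = [3, 6, 3]
`b = a` → b = [3, 6, 3] (same object as a)
`a.append(26)` → a = [3, 6, 3, 26] (same object as b); b = [3, 6, 3, 26] (same object as a)
`print(b)` → prints [3, 6, 3, 26]

Answer: [3, 6, 3, 26]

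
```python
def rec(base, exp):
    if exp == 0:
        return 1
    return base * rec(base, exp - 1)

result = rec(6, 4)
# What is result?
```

rec(6, 4) = 6 * 6 * 6 * 6 = 1296

Answer: 1296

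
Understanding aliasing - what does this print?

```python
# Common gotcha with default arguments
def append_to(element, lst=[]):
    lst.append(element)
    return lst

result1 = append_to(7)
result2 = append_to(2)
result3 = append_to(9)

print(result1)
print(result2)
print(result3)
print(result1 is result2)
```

Key concept: mutable default argument gotcha.
Step by step:
`result1 = append_to(7)` → result1 = [7]
`result2 = append_to(2)` → result1 = [7, 2] (same object as result2); result2 = [7, 2] (same object as result1)
`result3 = append_to(9)` → result1 = [7, 2, 9] (same object as result2, result3); result2 = [7, 2, 9] (same object as result1, result3); result3 = [7, 2, 9] (same object as result1, result2)
`print(result1)` → prints [7, 2, 9]
`print(result2)` → prints [7, 2, 9]
`print(result3)` → prints [7, 2, 9]
`print(result1 is result2)` → prints True

Answer:
[7, 2, 9]
[7, 2, 9]
[7, 2, 9]
True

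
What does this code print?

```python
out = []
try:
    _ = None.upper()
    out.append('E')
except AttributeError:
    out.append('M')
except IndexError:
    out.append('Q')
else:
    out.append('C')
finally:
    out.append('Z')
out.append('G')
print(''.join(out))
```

Execution trace: 'M' (except AttributeError) → 'Z' (finally) → 'G' (after the try/except). Output: MZG

Answer: MZG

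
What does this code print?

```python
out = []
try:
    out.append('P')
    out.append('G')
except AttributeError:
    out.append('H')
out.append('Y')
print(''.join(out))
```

Execution trace: 'P' (try body) → 'G' (try body, no exception) → 'Y' (after the try/except). Output: PGY

Answer: PGY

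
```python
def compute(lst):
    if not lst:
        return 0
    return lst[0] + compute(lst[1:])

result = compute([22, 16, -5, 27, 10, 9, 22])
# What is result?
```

22 + 16 + (-5) + 27 + 10 + 9 + 22 + 0 = 101

Answer: 101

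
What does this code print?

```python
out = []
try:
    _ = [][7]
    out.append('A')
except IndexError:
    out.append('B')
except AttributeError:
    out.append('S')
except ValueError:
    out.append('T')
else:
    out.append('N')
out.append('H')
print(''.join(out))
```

Execution trace: 'B' (except IndexError) → 'H' (after the try/except). Output: BH

Answer: BH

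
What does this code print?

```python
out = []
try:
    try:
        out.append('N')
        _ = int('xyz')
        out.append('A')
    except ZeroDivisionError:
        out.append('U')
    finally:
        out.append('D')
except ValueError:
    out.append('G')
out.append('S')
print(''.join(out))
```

Execution trace: 'N' (inner try body) → 'D' (inner finally) → 'G' (outer except ValueError) → 'S' (after the try/except). Output: NDGS

Answer: NDGS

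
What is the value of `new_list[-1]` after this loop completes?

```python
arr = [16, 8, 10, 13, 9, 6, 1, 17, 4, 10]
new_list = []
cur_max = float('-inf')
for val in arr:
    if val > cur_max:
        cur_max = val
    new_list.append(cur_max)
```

Running max ends at 17
`new_list` takes the values: [] → [16] → [16, 16] → [16, 16, 16] → [16, 16, 16, 16] → [16, 16, 16, 16, 16] → [16, 16, 16, 16, 16, 16] → [16, 16, 16, 16, 16, 16, 16] → [16, 16, 16, 16, 16, 16, 16, 17] → [16, 16, 16, 16, 16, 16, 16, 17, 17] → [16, 16, 16, 16, 16, 16, 16, 17, 17, 17]
So `new_list[-1]` = 17

Answer: 17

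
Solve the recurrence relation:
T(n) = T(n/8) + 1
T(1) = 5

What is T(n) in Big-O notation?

Each step divides n by 8 and adds 1. After log_8(n) steps we reach T(1)=5. So T(n) = 1·log_8(n) + 5 = O(log n).

Answer: O(log n)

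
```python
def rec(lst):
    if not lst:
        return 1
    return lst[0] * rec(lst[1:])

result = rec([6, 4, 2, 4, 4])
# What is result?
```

Product over [6, 4, 2, 4, 4] = 6 * 4 * 2 * 4 * 4 = 768

Answer: 768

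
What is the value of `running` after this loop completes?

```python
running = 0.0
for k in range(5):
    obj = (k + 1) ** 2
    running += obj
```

Sum of squared losses 1² + 2² + ... + 5²
`running` takes the values: 0.0 → 1.0 → 5.0 → 14.0 → 30.0 → 55.0

Answer: 55.0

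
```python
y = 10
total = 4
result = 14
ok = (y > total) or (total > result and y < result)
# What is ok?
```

Trace:
`y = 10` → y = 10
`total = 4` → total = 4
`result = 14` → result = 14
`ok = (y > total) or (total > result and y < result)` → ok = True
So ok = True

Answer: True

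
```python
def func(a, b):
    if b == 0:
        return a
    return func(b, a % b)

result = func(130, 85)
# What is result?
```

func(130, 85) -> func(85, 45) -> func(45, 40) -> func(40, 5) -> func(5, 0) -> 5

Answer: 5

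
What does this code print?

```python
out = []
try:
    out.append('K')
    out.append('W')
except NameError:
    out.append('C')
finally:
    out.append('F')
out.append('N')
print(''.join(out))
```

Execution trace: 'K' (try body) → 'W' (try body, no exception) → 'F' (finally) → 'N' (after the try/except). Output: KWFN

Answer: KWFN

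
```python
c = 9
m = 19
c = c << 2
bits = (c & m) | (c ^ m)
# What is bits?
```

Trace:
`c = 9` → c = 9
`m = 19` → m = 19
`c = c << 2` → c = 36
`bits = (c & m) | (c ^ m)` → bits = 55
So bits = 55

Answer: 55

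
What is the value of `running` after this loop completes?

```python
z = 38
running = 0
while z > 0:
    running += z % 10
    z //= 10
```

Sum digits of 38
`running` takes the values: 0 → 8 → 11

Answer: 11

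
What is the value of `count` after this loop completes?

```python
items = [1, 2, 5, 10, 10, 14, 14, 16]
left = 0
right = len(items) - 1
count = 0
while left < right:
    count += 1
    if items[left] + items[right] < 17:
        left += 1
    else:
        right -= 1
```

Steps to find pair summing to 17
`count` takes the values: 0 → 1 → 2 → 3 → 4 → 5 → 6 → 7

Answer: 7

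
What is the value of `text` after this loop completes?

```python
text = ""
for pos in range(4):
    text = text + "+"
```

Repeat '+' 4 times
`text` takes the values: "" → "+" → "++" → "+++" → "++++"

Answer: "++++"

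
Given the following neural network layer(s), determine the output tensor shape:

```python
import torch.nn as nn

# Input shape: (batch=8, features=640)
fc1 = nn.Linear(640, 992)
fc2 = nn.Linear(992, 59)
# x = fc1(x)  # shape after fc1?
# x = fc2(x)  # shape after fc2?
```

Input: (8, 640) -> after fc1: (8, 992) -> Output: (8, 59)

Answer: (8, 59)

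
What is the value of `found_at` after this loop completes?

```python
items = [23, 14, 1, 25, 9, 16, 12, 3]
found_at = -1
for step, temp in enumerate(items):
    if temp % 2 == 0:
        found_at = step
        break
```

First even number index in [23, 14, 1, 25, 9, 16, 12, 3]
`found_at` takes the values: -1 → 1

Answer: 1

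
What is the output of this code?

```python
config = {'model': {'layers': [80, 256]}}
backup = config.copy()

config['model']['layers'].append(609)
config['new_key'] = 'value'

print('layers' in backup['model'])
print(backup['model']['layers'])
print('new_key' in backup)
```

Key concept: shallow copy gotcha with nested dict.
Step by step:
`config = {'model': {'layers': [80, 256]}}` → config = {'model': {'layers': [80, 256]}}
`backup = config.copy()` → backup = {'model': {'layers': [80, 256]}}
`config['model']['layers'].append(609)` → config = {'model': {'layers': [80, 256, 609]}}; backup = {'model': {'layers': [80, 256, 609]}}
`config['new_key'] = 'value'` → config = {'model': {'layers': [80, 256, 609]}, 'new_key': 'value'}
`print('layers' in backup['model'])` → prints True
`print(backup['model']['layers'])` → prints [80, 256, 609]
`print('new_key' in backup)` → prints False

Answer:
True
[80, 256, 609]
False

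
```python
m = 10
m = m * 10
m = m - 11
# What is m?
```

Trace:
`m = 10` → m = 10
`m = m * 10` → m = 100
`m = m - 11` → m = 89
So m = 89

Answer: 89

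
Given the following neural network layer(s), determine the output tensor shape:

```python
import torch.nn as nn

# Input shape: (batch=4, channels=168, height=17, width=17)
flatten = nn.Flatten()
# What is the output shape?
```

Input: (4, 168, 17, 17) -> Output: (4, 48552)

Answer: (4, 48552)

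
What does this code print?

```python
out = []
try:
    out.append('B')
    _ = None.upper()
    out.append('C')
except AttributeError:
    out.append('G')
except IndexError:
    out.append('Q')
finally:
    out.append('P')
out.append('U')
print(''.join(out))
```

Execution trace: 'B' (try body) → 'G' (except AttributeError) → 'P' (finally) → 'U' (after the try/except). Output: BGPU

Answer: BGPU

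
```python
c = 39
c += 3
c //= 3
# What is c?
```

Trace:
`c = 39` → c = 39
`c += 3` → c = 42
`c //= 3` → c = 14
So c = 14

Answer: 14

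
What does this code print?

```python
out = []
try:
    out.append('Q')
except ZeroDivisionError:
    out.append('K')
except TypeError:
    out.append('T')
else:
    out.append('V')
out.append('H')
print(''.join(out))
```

Execution trace: 'Q' (try body, no exception) → 'V' (else) → 'H' (after the try/except). Output: QVH

Answer: QVH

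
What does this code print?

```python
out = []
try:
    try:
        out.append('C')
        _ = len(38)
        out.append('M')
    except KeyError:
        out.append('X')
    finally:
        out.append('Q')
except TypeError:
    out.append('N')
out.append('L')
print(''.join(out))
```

Execution trace: 'C' (inner try body) → 'Q' (inner finally) → 'N' (outer except TypeError) → 'L' (after the try/except). Output: CQNL

Answer: CQNL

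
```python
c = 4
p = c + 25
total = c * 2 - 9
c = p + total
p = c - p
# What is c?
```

Trace:
`c = 4` → c = 4
`p = c + 25` → p = 29
`total = c * 2 - 9` → total = -1
`c = p + total` → c = 28
`p = c - p` → p = -1
So c = 28

Answer: 28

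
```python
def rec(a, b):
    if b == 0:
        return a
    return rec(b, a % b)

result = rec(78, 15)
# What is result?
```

rec(78, 15) -> rec(15, 3) -> rec(3, 0) -> 3

Answer: 3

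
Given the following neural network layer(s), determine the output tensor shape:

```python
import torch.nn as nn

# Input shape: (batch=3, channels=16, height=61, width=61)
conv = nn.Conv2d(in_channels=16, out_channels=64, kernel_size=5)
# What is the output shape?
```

Input: (3, 16, 61, 61) -> Output: (3, 64, 57, 57)

Answer: (3, 64, 57, 57)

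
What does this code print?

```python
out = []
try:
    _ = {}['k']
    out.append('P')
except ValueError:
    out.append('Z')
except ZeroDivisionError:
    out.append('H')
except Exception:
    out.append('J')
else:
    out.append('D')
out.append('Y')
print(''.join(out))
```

Execution trace: 'J' (except Exception) → 'Y' (after the try/except). Output: JY

Answer: JY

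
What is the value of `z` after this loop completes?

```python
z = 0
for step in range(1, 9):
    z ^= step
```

XOR of 1 to 8
`z` takes the values: 0 → 1 → 3 → 0 → 4 → 1 → 7 → 0 → 8

Answer: 8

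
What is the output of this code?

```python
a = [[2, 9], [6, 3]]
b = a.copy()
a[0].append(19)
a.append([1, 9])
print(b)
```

Key concept: shallow copy with nested lists.
Step by step:
`a = [[2, 9], [6, 3]]` → a = [[2, 9], [6, 3]]
`b = a.copy()` → b = [[2, 9], [6, 3]]
`a[0].append(19)` → a = [[2, 9, 19], [6, 3]]; b = [[2, 9, 19], [6, 3]]
`a.append([1, 9])` → a = [[2, 9, 19], [6, 3], [1, 9]]
`print(b)` → prints [[2, 9, 19], [6, 3]]

Answer: [[2, 9, 19], [6, 3]]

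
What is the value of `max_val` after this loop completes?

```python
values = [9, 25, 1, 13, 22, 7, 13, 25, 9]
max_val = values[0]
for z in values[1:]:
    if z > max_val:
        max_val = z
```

Maximum of [9, 25, 1, 13, 22, 7, 13, 25, 9]
`max_val` takes the values: 9 → 25

Answer: 25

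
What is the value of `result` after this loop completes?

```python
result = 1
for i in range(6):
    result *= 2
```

2^6 = 64
`result` takes the values: 1 → 2 → 4 → 8 → 16 → 32 → 64

Answer: 64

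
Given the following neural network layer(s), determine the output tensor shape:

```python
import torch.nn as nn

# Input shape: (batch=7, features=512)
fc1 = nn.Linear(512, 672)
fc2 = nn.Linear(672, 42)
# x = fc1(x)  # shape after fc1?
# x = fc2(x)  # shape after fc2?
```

Input: (7, 512) -> after fc1: (7, 672) -> Output: (7, 42)

Answer: (7, 42)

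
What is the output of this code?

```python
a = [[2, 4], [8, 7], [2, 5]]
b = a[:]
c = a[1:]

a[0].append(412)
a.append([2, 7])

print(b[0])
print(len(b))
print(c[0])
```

Key concept: slice with nested mutation.
Step by step:
`a = [[2, 4], [8, 7], [2, 5]]` → a = [[2, 4], [8, 7], [2, 5]]
`b = a[:]` → b = [[2, 4], [8, 7], [2, 5]]
`c = a[1:]` → c = [[8, 7], [2, 5]]
`a[0].append(412)` → a = [[2, 4, 412], [8, 7], [2, 5]]; b = [[2, 4, 412], [8, 7], [2, 5]]
`a.append([2, 7])` → a = [[2, 4, 412], [8, 7], [2, 5], [2, 7]]
`print(b[0])` → prints [2, 4, 412]
`print(len(b))` → prints 3
`print(c[0])` → prints [8, 7]

Answer:
[2, 4, 412]
3
[8, 7]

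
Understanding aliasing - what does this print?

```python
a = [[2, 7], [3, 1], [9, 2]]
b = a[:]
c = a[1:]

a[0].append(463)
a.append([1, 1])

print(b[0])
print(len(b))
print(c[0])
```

Key concept: slice with nested mutation.
Step by step:
`a = [[2, 7], [3, 1], [9, 2]]` → a = [[2, 7], [3, 1], [9, 2]]
`b = a[:]` → b = [[2, 7], [3, 1], [9, 2]]
`c = a[1:]` → c = [[3, 1], [9, 2]]
`a[0].append(463)` → a = [[2, 7, 463], [3, 1], [9, 2]]; b = [[2, 7, 463], [3, 1], [9, 2]]
`a.append([1, 1])` → a = [[2, 7, 463], [3, 1], [9, 2], [1, 1]]
`print(b[0])` → prints [2, 7, 463]
`print(len(b))` → prints 3
`print(c[0])` → prints [3, 1]

Answer:
[2, 7, 463]
3
[3, 1]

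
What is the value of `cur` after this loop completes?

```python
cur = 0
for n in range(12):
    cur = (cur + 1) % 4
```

Increment mod 4, 12 times = 0
`cur` takes the values: 0 → 1 → 2 → 3 → 0 → 1 → 2 → 3 → 0 → 1 → 2 → 3 → 0

Answer: 0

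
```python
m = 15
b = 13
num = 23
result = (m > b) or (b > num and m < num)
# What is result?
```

Trace:
`m = 15` → m = 15
`b = 13` → b = 13
`num = 23` → num = 23
`result = (m > b) or (b > num and m < num)` → result = True
So result = True

Answer: True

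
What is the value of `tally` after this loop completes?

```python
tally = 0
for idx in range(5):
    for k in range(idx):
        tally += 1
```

Triangle number: 0+1+2+...+4
`tally` takes the values: 0 → 1 → 2 → 3 → 4 → 5 → 6 → 7 → 8 → 9 → 10

Answer: 10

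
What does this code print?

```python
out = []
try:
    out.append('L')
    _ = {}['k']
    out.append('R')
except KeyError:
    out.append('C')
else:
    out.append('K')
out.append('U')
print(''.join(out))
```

Execution trace: 'L' (try body) → 'C' (except KeyError) → 'U' (after the try/except). Output: LCU

Answer: LCU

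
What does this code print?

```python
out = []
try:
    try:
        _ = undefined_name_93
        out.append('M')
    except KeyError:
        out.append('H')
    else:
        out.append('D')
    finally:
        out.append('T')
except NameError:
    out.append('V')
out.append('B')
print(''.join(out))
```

Execution trace: 'T' (inner finally) → 'V' (outer except NameError) → 'B' (after the try/except). Output: TVB

Answer: TVB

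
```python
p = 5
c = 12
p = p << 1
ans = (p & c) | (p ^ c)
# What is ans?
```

Trace:
`p = 5` → p = 5
`c = 12` → c = 12
`p = p << 1` → p = 10
`ans = (p & c) | (p ^ c)` → ans = 14
So ans = 14

Answer: 14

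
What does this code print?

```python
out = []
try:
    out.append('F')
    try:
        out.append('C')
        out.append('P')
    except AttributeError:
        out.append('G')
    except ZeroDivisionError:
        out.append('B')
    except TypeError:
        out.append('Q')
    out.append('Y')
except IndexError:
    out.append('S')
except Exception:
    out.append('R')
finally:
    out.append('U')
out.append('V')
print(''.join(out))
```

Execution trace: 'F' (try body) → 'C' (inner try body) → 'P' (inner try body, no exception) → 'Y' (try body, no exception) → 'U' (finally) → 'V' (after the try/except). Output: FCPYUV

Answer: FCPYUV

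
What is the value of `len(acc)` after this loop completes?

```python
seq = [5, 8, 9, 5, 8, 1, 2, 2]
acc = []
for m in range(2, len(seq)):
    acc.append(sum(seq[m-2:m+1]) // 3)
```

Number of 3-element averages
`acc` takes the values: [] → [7] → [7, 7] → [7, 7, 7] → [7, 7, 7, 4] → [7, 7, 7, 4, 3] → [7, 7, 7, 4, 3, 1]
So `len(acc)` = 6

Answer: 6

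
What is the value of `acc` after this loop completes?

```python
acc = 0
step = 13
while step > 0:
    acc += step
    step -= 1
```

Sum 13 down to 1
`acc` takes the values: 0 → 13 → 25 → 36 → 46 → 55 → 63 → 70 → 76 → 81 → 85 → 88 → 90 → 91

Answer: 91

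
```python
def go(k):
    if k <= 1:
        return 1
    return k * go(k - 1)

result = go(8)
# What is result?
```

go(8) = 8 * 7 * 6 * 5 * 4 * 3 * 2 * 1 = 40320

Answer: 40320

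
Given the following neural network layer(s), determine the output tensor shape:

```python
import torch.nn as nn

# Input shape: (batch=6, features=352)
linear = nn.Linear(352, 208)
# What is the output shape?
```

Input: (6, 352) -> Output: (6, 208)

Answer: (6, 208)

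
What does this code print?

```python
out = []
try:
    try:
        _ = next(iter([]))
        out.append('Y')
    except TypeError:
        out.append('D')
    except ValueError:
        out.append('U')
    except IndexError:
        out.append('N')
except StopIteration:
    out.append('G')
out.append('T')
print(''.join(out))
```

Execution trace: 'G' (outer except StopIteration) → 'T' (after the try/except). Output: GT

Answer: GT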